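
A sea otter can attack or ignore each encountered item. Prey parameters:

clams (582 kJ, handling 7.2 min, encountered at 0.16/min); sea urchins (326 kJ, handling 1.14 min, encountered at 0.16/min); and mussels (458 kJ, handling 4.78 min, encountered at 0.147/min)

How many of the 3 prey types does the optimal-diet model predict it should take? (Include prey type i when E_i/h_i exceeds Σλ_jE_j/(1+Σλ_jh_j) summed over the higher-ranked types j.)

E/h in descending order: sea urchins 286, mussels 95.8, clams 80.8 kJ/min. The optimal diet is the largest prefix of this list for which every included type satisfies E_i/h_i > R on the types above it.
Rate on top 1: 44.11. mussels: 95.8 > 44.11 → include.
Rate on top 2: 63.39. clams: 80.8 > 63.39 → include.
Optimal diet: sea urchins, mussels, clams — 3 of 3 types.

3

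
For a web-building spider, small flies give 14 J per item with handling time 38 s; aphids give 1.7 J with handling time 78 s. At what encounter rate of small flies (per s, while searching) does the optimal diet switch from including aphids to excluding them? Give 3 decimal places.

0.002 per s

Drop aphids once their profitability E₂/h₂ falls below the rate achievable on small flies alone: E₂/h₂ = λE₁/(1 + λh₁).
Solve for λ: λE₁h₂ = E₂(1 + λh₁) → λ(E₁h₂ − E₂h₁) = E₂ → λ = E₂/(E₁h₂ − E₂h₁).
λ = 1.7/(14×78 − 1.7×38) = 1.7/1027 = 0.001655 per s.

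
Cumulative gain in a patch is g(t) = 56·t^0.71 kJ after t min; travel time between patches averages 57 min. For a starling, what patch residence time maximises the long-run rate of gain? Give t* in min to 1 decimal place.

139.6 min

Optimal t* satisfies g'(t*) = g(t*)/(T + t*).
g'(t) = 0.71·56·t^-0.29. Setting 0.71·56·t^-0.29 = 56·t^0.71/(57+t) gives 0.71(57+t) = t, so 0.29·t = 0.71×57.
t* = 0.71×57/0.29 = 139.6 min.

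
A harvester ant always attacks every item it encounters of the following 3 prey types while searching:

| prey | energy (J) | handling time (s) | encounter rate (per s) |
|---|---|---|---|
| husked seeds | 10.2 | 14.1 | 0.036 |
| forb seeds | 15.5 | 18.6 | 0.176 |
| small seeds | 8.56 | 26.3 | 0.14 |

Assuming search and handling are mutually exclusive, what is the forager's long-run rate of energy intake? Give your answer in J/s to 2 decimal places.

0.51 J/s

Energy encountered per unit search time: 0.036×10.2 + 0.176×15.5 + 0.14×8.56 = 4.294 J/s.
Handling time per unit search time: 0.036×14.1 + 0.176×18.6 + 0.14×26.3 = 7.463.
Rate = 4.294/(1 + 7.463) = 0.5073 J/s.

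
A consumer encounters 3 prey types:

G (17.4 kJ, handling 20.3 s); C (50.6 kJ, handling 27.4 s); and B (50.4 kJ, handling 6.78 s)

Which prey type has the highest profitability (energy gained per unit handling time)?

B

In descending order of E/h:
B: 50.4/6.78 = 7.43 kJ/s
C: 50.6/27.4 = 1.85 kJ/s
G: 17.4/20.3 = 0.857 kJ/s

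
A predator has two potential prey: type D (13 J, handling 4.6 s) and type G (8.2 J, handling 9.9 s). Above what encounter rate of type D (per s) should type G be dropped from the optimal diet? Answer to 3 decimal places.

At the threshold, the rate on type D alone equals the profitability of type G: λ·13/(1 + λ·4.6) = 8.2/9.9 = 0.8283.
Rearranging, λ(13 − 0.8283×4.6) = 0.8283, so λ = 0.8283/9.19 = 0.09013 per s.

0.090 per s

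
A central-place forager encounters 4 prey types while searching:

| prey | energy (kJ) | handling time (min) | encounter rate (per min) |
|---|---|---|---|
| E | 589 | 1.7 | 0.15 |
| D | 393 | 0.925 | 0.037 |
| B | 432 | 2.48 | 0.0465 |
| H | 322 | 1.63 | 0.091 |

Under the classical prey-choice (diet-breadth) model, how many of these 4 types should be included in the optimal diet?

4

Rank by E/h (kJ/min): D 425, E 346, H 198, B 174. Include each in turn until the next type's E/h falls below the running intake rate.
Rate on top 1: 14.06. E: 346 > 14.06 → include.
Rate on top 2: 79.81. H: 198 > 79.81 → include.
Rate on top 3: 91.96. B: 174 > 91.96 → include.
Optimal diet: D, E, H, B — 4 of 4 types.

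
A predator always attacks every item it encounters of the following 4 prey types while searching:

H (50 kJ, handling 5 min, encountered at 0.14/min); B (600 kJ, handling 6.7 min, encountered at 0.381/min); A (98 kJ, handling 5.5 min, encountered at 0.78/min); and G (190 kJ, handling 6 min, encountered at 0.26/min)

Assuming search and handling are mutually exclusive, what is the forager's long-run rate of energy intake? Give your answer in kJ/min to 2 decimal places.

R = (0.14×50 + 0.381×600 + 0.78×98 + 0.26×190) / (1 + 0.14×5 + 0.381×6.7 + 0.78×5.5 + 0.26×6) = 361.4/10.1 = 35.78 kJ/min.

35.78 kJ/min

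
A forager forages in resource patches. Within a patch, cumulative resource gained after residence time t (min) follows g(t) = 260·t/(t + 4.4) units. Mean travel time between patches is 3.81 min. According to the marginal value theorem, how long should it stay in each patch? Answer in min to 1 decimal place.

4.1 min

Maximise g(t)/(T+t): set derivative to zero → g'(t)(T+t) = g(t).
g'(t) = 260·4.4/(t + 4.4)². Setting 260·4.4/(t+4.4)² = 260t/[(t+4.4)(3.81+t)] gives 4.4(3.81+t) = t(t+4.4), so t² = 4.4×3.81 = 16.76.
t* = √16.76 = 4.094 min.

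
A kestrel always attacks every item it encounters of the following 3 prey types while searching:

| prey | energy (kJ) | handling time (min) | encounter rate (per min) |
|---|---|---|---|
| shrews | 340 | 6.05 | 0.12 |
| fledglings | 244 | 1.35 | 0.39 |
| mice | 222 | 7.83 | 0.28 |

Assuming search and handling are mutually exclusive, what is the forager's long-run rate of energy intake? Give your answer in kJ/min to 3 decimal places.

Energy encountered per unit search time: 0.12×340 + 0.39×244 + 0.28×222 = 198.1 kJ/min.
Handling time per unit search time: 0.12×6.05 + 0.39×1.35 + 0.28×7.83 = 3.445.
Rate = 198.1/(1 + 3.445) = 44.57 kJ/min.

44.572 kJ/min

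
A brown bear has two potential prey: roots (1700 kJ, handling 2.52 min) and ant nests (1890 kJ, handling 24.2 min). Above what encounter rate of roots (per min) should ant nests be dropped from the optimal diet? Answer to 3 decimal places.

The zero-one rule: include ant nests iff E₂/h₂ > λE₁/(1+λh₁). Equality gives the switch point.
λE₁h₂ = E₂ + λE₂h₁ ⇒ λ = E₂/(E₁h₂ − E₂h₁) = 1890/(4.114e+04 − 4763) = 0.05196 per min.

0.052 per min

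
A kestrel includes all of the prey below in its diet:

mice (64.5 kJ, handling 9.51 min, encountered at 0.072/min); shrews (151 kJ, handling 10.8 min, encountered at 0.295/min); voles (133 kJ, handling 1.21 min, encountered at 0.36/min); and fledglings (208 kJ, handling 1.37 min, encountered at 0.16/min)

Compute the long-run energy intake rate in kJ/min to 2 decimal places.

23.59 kJ/min

R = (0.072×64.5 + 0.295×151 + 0.36×133 + 0.16×208) / (1 + 0.072×9.51 + 0.295×10.8 + 0.36×1.21 + 0.16×1.37) = 130.3/5.526 = 23.59 kJ/min.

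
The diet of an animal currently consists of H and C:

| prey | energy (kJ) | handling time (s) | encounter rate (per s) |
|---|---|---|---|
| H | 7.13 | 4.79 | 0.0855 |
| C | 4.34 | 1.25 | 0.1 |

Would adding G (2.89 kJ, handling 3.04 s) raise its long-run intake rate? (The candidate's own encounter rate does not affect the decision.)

Yes

Intake rate on the current diet: R = (0.0855×7.13 + 0.1×4.34) / (1 + 0.0855×4.79 + 0.1×1.25) = 1.044/1.535 = 0.6801 kJ/s.
G: E/h = 2.89/3.04 = 0.9507 kJ/s.
Since 0.9507 > R, including G increases the long-run rate.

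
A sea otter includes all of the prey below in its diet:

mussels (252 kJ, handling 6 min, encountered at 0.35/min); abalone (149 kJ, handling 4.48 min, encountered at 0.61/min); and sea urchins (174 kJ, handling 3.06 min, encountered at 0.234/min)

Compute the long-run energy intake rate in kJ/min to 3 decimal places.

33.564 kJ/min

R = Σλ_iE_i / (1 + Σλ_ih_i)
Numerator: 0.35×252 + 0.61×149 + 0.234×174 = 219.8
Denominator: 1 + 0.35×6 + 0.61×4.48 + 0.234×3.06 = 6.549
R = 219.8/6.549 = 33.56 kJ/min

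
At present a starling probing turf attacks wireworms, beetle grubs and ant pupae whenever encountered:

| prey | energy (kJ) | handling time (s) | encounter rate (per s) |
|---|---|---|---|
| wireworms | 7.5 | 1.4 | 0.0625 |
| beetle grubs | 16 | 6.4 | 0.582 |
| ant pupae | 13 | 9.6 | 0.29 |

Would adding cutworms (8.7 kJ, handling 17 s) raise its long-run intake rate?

No

On wireworms, beetle grubs and ant pupae alone, R = ΣλE/(1+Σλh) = 13.55/7.596 = 1.784 kJ/s.
cutworms: E/h = 8.7/17 = 0.5118 kJ/s.
0.5118 < 1.784, so adding cutworms would lower the average — exclude it.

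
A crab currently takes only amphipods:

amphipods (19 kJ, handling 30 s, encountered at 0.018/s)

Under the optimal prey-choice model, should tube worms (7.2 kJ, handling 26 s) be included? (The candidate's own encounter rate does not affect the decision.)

Yes

On amphipods alone, R = ΣλE/(1+Σλh) = 0.342/1.54 = 0.2221 kJ/s.
Profitability of tube worms: 7.2/26 = 0.2769 kJ/s.
Since 0.2769 > R, including tube worms increases the long-run rate.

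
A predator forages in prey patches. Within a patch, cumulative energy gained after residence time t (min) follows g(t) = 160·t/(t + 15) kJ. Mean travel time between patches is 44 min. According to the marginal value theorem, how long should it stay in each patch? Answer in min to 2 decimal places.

Optimal t* satisfies g'(t*) = g(t*)/(T + t*).
g'(t) = 160·15/(t + 15)². Setting 160·15/(t+15)² = 160t/[(t+15)(44+t)] gives 15(44+t) = t(t+15), so t² = 15×44 = 660.
t* = √660 = 25.69 min.

25.69 min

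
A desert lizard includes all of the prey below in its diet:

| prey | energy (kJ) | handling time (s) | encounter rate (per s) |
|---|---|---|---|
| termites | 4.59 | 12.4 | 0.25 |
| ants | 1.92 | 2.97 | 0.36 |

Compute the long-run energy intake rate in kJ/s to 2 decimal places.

0.36 kJ/s

Energy encountered per unit search time: 0.25×4.59 + 0.36×1.92 = 1.839 kJ/s.
Handling time per unit search time: 0.25×12.4 + 0.36×2.97 = 4.169.
Rate = 1.839/(1 + 4.169) = 0.3557 kJ/s.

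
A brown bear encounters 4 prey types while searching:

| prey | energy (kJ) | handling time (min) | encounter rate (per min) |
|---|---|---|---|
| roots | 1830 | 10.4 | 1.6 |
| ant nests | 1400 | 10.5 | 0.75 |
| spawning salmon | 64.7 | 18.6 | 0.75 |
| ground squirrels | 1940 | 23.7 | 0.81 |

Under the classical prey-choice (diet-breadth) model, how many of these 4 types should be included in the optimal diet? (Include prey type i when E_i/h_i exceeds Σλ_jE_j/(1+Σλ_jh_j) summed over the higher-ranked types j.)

Profitabilities (E/h, kJ/min): roots 176, ant nests 133, ground squirrels 81.9, spawning salmon 3.48. Add prey in this order while the next type's profitability exceeds the intake rate on those already taken.
Rate on top 1: 166. ant nests: 133 < 166 → exclude; stop.
Optimal diet: roots — 1 of 4 types.

1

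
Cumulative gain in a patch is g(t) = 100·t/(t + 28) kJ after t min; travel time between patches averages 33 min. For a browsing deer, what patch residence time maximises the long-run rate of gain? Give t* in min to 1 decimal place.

Optimal t* satisfies g'(t*) = g(t*)/(T + t*).
g'(t) = 100·28/(t + 28)². Setting 100·28/(t+28)² = 100t/[(t+28)(33+t)] gives 28(33+t) = t(t+28), so t² = 28×33 = 924.
t* = √924 = 30.4 min.

30.4 min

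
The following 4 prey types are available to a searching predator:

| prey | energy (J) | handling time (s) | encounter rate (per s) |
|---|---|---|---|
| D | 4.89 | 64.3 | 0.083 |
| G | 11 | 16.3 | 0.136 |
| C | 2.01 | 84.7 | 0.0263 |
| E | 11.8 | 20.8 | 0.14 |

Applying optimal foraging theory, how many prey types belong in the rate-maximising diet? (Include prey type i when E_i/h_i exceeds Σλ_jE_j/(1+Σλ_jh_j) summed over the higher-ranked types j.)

2

Rank by E/h (J/s): G 0.675, E 0.567, D 0.076, C 0.0237. Include each in turn until the next type's E/h falls below the running intake rate.
Rate on top 1: 0.4651. E: 0.567 > 0.4651 → include.
Rate on top 2: 0.5136. D: 0.076 < 0.5136 → exclude; stop.
Optimal diet: G, E — 2 of 4 types.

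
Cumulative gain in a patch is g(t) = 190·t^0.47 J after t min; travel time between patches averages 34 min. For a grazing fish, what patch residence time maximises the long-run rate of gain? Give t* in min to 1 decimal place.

By the marginal value theorem, leave when the instantaneous gain rate g'(t) equals the habitat-wide average g(t)/(T + t).
g'(t) = 0.47·190·t^-0.53. Setting 0.47·190·t^-0.53 = 190·t^0.47/(34+t) gives 0.47(34+t) = t, so 0.53·t = 0.47×34.
t* = 0.47×34/0.53 = 30.15 min.

30.2 min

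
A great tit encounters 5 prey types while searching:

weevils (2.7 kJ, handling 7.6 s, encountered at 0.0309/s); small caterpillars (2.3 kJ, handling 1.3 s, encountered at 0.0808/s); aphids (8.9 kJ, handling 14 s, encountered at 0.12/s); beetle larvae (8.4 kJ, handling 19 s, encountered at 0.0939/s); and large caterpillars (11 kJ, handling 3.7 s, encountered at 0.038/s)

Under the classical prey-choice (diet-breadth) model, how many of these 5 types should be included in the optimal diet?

Rank by E/h (kJ/s): large caterpillars 2.97, small caterpillars 1.77, aphids 0.636, beetle larvae 0.442, weevils 0.355. Include each in turn until the next type's E/h falls below the running intake rate.
Rate on top 1: 0.3665. small caterpillars: 1.77 > 0.3665 → include.
Rate on top 2: 0.4848. aphids: 0.636 > 0.4848 → include.
Rate on top 3: 0.5714. beetle larvae: 0.442 < 0.5714 → exclude; stop.
Optimal diet: large caterpillars, small caterpillars, aphids — 3 of 5 types.

3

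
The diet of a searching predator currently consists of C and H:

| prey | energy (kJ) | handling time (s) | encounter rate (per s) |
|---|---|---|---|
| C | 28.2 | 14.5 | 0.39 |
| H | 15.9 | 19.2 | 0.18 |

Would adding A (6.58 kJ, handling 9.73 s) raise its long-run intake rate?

On C and H alone, R = ΣλE/(1+Σλh) = 13.86/10.11 = 1.371 kJ/s.
Profitability of A: 6.58/9.73 = 0.6763 kJ/s.
0.6763 < 1.371, so adding A would lower the average — exclude it.

No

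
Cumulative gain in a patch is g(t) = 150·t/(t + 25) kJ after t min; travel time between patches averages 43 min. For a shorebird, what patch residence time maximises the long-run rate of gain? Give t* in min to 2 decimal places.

Maximise g(t)/(T+t): set derivative to zero → g'(t)(T+t) = g(t).
g'(t) = 150·25/(t + 25)². Setting 150·25/(t+25)² = 150t/[(t+25)(43+t)] gives 25(43+t) = t(t+25), so t² = 25×43 = 1075.
t* = √1075 = 32.79 min.

32.79 min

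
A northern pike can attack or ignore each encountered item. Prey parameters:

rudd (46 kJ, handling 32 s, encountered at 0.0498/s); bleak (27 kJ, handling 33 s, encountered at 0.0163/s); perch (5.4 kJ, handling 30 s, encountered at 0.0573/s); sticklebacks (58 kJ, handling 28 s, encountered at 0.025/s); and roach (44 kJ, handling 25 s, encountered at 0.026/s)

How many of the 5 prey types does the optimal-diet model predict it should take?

Profitabilities (E/h, kJ/s): sticklebacks 2.07, roach 1.76, rudd 1.44, bleak 0.818, perch 0.18. Add prey in this order while the next type's profitability exceeds the intake rate on those already taken.
Rate on top 1: 0.8529. roach: 1.76 > 0.8529 → include.
Rate on top 2: 1.104. rudd: 1.44 > 1.104 → include.
Rate on top 3: 1.239. bleak: 0.818 < 1.239 → exclude; stop.
Optimal diet: sticklebacks, roach, rudd — 3 of 5 types.

3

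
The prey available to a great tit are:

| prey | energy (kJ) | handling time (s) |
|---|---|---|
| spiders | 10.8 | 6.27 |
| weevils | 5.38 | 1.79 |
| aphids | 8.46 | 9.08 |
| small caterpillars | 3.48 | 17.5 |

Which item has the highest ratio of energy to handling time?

In descending order of E/h:
weevils: 5.38/1.79 = 3.01 kJ/s
spiders: 10.8/6.27 = 1.72 kJ/s
aphids: 8.46/9.08 = 0.932 kJ/s
small caterpillars: 3.48/17.5 = 0.199 kJ/s

weevils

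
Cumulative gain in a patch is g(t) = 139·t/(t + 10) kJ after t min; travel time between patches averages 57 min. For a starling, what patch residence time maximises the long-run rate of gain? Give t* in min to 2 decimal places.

Optimal t* satisfies g'(t*) = g(t*)/(T + t*).
g'(t) = 139·10/(t + 10)². Setting 139·10/(t+10)² = 139t/[(t+10)(57+t)] gives 10(57+t) = t(t+10), so t² = 10×57 = 570.
t* = √570 = 23.87 min.

23.87 min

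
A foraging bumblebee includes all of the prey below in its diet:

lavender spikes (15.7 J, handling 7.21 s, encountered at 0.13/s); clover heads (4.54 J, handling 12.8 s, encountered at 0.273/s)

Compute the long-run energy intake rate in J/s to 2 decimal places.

0.60 J/s

R = Σλ_iE_i / (1 + Σλ_ih_i)
Numerator: 0.13×15.7 + 0.273×4.54 = 3.28
Denominator: 1 + 0.13×7.21 + 0.273×12.8 = 5.432
R = 3.28/5.432 = 0.6039 J/s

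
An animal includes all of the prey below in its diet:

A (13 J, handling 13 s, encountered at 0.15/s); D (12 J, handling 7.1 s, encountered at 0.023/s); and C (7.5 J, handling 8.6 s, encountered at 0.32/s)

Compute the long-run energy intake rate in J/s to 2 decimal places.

0.79 J/s

R = (0.15×13 + 0.023×12 + 0.32×7.5) / (1 + 0.15×13 + 0.023×7.1 + 0.32×8.6) = 4.626/5.865 = 0.7887 J/s.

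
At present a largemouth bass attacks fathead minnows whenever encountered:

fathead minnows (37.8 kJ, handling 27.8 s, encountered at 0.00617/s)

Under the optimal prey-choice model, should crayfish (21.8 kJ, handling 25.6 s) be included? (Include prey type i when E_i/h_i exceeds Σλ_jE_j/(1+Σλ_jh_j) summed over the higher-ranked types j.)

Yes

Intake rate on the current diet: R = (0.00617×37.8) / (1 + 0.00617×27.8) = 0.2332/1.172 = 0.1991 kJ/s.
Profitability of crayfish: 21.8/25.6 = 0.8516 kJ/s.
Since 0.8516 > R, including crayfish increases the long-run rate.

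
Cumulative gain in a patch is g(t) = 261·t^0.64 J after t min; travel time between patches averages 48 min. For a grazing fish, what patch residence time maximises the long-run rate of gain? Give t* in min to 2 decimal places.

85.33 min

Optimal t* satisfies g'(t*) = g(t*)/(T + t*).
g'(t) = 0.64·261·t^-0.36. Setting 0.64·261·t^-0.36 = 261·t^0.64/(48+t) gives 0.64(48+t) = t, so 0.36·t = 0.64×48.
t* = 0.64×48/0.36 = 85.33 min.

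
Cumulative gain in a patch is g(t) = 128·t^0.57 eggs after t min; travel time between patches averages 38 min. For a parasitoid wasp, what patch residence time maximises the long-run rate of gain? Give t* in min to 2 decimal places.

50.37 min

Maximise g(t)/(T+t): set derivative to zero → g'(t)(T+t) = g(t).
g'(t) = 0.57·128·t^-0.43. Setting 0.57·128·t^-0.43 = 128·t^0.57/(38+t) gives 0.57(38+t) = t, so 0.43·t = 0.57×38.
t* = 0.57×38/0.43 = 50.37 min.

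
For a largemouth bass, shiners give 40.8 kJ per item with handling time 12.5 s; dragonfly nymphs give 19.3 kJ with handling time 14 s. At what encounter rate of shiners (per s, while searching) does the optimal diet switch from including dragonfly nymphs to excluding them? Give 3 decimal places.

Drop dragonfly nymphs once their profitability E₂/h₂ falls below the rate achievable on shiners alone: E₂/h₂ = λE₁/(1 + λh₁).
Solve for λ: λE₁h₂ = E₂(1 + λh₁) → λ(E₁h₂ − E₂h₁) = E₂ → λ = E₂/(E₁h₂ − E₂h₁).
λ = 19.3/(40.8×14 − 19.3×12.5) = 19.3/329.9 = 0.05849 per s.

0.058 per s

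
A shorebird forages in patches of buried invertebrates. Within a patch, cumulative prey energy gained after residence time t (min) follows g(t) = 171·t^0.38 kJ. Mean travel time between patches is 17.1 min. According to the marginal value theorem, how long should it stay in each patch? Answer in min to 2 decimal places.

Optimal t* satisfies g'(t*) = g(t*)/(T + t*).
g'(t) = 0.38·171·t^-0.62. Setting 0.38·171·t^-0.62 = 171·t^0.38/(17.1+t) gives 0.38(17.1+t) = t, so 0.62·t = 0.38×17.1.
t* = 0.38×17.1/0.62 = 10.48 min.

10.48 min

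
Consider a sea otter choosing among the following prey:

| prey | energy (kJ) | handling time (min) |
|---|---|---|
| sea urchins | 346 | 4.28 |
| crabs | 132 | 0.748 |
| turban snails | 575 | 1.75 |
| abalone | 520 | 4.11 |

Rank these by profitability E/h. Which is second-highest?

In descending order of E/h:
turban snails: 575/1.75 = 329 kJ/min
crabs: 132/0.748 = 176 kJ/min
abalone: 520/4.11 = 127 kJ/min
sea urchins: 346/4.28 = 80.8 kJ/min

crabs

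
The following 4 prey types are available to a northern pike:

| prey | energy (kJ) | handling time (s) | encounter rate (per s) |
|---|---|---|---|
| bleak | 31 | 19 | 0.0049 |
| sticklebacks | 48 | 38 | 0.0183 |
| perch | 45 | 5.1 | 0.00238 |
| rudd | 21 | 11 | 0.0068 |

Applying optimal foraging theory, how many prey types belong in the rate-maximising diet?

Rank by E/h (kJ/s): perch 8.82, rudd 1.91, bleak 1.63, sticklebacks 1.26. Include each in turn until the next type's E/h falls below the running intake rate.
Rate on top 1: 0.1058. rudd: 1.91 > 0.1058 → include.
Rate on top 2: 0.2299. bleak: 1.63 > 0.2299 → include.
Rate on top 3: 0.3405. sticklebacks: 1.26 > 0.3405 → include.
Optimal diet: perch, rudd, bleak, sticklebacks — 4 of 4 types.

4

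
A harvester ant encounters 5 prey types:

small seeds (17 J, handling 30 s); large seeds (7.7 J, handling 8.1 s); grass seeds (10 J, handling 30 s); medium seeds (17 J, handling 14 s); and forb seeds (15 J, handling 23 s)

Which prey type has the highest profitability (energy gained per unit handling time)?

Profitability E/h (J/s): small seeds = 17/30 = 0.567, large seeds = 7.7/8.1 = 0.951, grass seeds = 10/30 = 0.333, medium seeds = 17/14 = 1.21, forb seeds = 15/23 = 0.652.
Ranked: medium seeds > large seeds > forb seeds > small seeds > grass seeds.

medium seeds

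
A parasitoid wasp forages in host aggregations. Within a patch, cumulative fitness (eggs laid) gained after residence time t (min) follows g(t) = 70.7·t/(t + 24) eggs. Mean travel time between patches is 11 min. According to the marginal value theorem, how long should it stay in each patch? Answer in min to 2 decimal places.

Optimal t* satisfies g'(t*) = g(t*)/(T + t*).
g'(t) = 70.7·24/(t + 24)². Setting 70.7·24/(t+24)² = 70.7t/[(t+24)(11+t)] gives 24(11+t) = t(t+24), so t² = 24×11 = 264.
t* = √264 = 16.25 min.

16.25 min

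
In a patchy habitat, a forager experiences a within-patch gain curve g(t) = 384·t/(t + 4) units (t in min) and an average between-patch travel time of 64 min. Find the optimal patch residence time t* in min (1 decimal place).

By the marginal value theorem, leave when the instantaneous gain rate g'(t) equals the habitat-wide average g(t)/(T + t).
g'(t) = 384·4/(t + 4)². Setting 384·4/(t+4)² = 384t/[(t+4)(64+t)] gives 4(64+t) = t(t+4), so t² = 4×64 = 256.
t* = √256 = 16 min.

16.0 min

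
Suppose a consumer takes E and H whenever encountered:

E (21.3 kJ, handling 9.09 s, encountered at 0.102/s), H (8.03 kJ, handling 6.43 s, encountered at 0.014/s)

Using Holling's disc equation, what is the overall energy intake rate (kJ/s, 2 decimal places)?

R = Σλ_iE_i / (1 + Σλ_ih_i)
Numerator: 0.102×21.3 + 0.014×8.03 = 2.285
Denominator: 1 + 0.102×9.09 + 0.014×6.43 = 2.017
R = 2.285/2.017 = 1.133 kJ/s

1.13 kJ/s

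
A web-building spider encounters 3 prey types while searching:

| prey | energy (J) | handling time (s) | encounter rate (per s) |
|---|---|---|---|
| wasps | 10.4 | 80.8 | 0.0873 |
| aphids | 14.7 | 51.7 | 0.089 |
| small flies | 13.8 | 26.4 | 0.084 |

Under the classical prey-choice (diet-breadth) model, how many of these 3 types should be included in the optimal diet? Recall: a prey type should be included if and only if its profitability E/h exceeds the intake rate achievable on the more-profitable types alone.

Rank by E/h (J/s): small flies 0.523, aphids 0.284, wasps 0.129. Include each in turn until the next type's E/h falls below the running intake rate.
Rate on top 1: 0.3603. aphids: 0.284 < 0.3603 → exclude; stop.
Optimal diet: small flies — 1 of 3 types.

1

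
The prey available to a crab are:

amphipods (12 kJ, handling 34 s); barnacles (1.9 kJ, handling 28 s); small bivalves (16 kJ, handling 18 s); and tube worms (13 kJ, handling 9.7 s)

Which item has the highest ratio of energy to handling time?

tube worms

In descending order of E/h:
tube worms: 13/9.7 = 1.34 kJ/s
small bivalves: 16/18 = 0.889 kJ/s
amphipods: 12/34 = 0.353 kJ/s
barnacles: 1.9/28 = 0.0679 kJ/s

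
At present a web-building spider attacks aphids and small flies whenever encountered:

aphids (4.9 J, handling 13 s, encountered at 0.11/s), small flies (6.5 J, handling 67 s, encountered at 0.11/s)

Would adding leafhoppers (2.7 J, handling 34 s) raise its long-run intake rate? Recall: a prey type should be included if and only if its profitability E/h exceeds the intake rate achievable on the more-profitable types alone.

No

On aphids and small flies alone, R = ΣλE/(1+Σλh) = 1.254/9.8 = 0.128 J/s.
Profitability of leafhoppers: 2.7/34 = 0.07941 J/s.
Since 0.07941 < R, time spent handling leafhoppers is better spent searching.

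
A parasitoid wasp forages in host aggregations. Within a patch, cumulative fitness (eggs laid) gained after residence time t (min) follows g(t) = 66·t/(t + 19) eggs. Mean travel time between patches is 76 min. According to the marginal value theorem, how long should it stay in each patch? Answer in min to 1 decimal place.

38.0 min

Maximise g(t)/(T+t): set derivative to zero → g'(t)(T+t) = g(t).
g'(t) = 66·19/(t + 19)². Setting 66·19/(t+19)² = 66t/[(t+19)(76+t)] gives 19(76+t) = t(t+19), so t² = 19×76 = 1444.
t* = √1444 = 38 min.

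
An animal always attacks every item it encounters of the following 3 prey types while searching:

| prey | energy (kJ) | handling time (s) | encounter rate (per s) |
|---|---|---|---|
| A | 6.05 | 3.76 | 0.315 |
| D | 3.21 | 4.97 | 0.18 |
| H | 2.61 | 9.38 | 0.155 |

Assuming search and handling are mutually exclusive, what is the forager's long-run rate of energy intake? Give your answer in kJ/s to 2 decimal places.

0.64 kJ/s

R = (0.315×6.05 + 0.18×3.21 + 0.155×2.61) / (1 + 0.315×3.76 + 0.18×4.97 + 0.155×9.38) = 2.888/4.533 = 0.6371 kJ/s.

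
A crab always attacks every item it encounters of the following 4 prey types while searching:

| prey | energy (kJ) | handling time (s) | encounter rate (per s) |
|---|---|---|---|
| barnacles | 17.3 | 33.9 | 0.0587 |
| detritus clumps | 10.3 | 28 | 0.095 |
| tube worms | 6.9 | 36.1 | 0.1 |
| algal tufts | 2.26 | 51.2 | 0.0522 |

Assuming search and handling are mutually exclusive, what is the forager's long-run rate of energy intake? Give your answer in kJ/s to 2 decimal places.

R = Σλ_iE_i / (1 + Σλ_ih_i)
Numerator: 0.0587×17.3 + 0.095×10.3 + 0.1×6.9 + 0.0522×2.26 = 2.802
Denominator: 1 + 0.0587×33.9 + 0.095×28 + 0.1×36.1 + 0.0522×51.2 = 11.93
R = 2.802/11.93 = 0.2348 kJ/s

0.23 kJ/s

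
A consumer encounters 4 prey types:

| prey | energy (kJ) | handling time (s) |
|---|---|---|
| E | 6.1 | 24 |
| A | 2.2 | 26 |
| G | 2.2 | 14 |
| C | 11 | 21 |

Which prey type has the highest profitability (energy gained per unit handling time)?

Profitability E/h (kJ/s): E = 6.1/24 = 0.254, A = 2.2/26 = 0.0846, G = 2.2/14 = 0.157, C = 11/21 = 0.524.
Ranked: C > E > G > A.

C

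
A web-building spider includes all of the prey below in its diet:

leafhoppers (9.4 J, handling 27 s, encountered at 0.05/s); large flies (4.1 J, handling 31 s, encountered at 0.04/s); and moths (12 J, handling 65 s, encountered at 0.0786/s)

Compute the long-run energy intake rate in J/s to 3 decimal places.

R = Σλ_iE_i / (1 + Σλ_ih_i)
Numerator: 0.05×9.4 + 0.04×4.1 + 0.0786×12 = 1.577
Denominator: 1 + 0.05×27 + 0.04×31 + 0.0786×65 = 8.699
R = 1.577/8.699 = 0.1813 J/s

0.181 J/s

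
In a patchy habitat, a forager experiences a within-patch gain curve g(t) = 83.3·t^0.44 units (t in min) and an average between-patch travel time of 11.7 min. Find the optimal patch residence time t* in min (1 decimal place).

9.2 min

Optimal t* satisfies g'(t*) = g(t*)/(T + t*).
g'(t) = 0.44·83.3·t^-0.56. Setting 0.44·83.3·t^-0.56 = 83.3·t^0.44/(11.7+t) gives 0.44(11.7+t) = t, so 0.56·t = 0.44×11.7.
t* = 0.44×11.7/0.56 = 9.193 min.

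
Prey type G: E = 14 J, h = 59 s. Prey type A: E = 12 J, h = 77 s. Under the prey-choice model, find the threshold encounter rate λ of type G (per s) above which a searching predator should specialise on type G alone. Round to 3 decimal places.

0.032 per s

At the threshold, the rate on type G alone equals the profitability of type A: λ·14/(1 + λ·59) = 12/77 = 0.1558.
Rearranging, λ(14 − 0.1558×59) = 0.1558, so λ = 0.1558/4.805 = 0.03243 per s.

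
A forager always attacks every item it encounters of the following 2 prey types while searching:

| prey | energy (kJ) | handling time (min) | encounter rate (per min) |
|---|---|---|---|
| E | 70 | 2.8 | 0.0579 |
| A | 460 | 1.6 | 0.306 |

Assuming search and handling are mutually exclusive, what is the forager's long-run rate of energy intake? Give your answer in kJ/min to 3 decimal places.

Energy encountered per unit search time: 0.0579×70 + 0.306×460 = 144.8 kJ/min.
Handling time per unit search time: 0.0579×2.8 + 0.306×1.6 = 0.6517.
Rate = 144.8/(1 + 0.6517) = 87.67 kJ/min.

87.674 kJ/min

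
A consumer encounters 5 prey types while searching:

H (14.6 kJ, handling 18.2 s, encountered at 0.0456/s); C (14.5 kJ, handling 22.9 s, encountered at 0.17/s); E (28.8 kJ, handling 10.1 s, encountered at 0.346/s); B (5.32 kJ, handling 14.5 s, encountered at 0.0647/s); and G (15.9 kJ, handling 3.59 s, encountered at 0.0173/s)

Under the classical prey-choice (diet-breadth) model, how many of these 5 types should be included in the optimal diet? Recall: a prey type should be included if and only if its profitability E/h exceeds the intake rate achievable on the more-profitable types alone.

2

Rank by E/h (kJ/s): G 4.43, E 2.85, H 0.802, C 0.633, B 0.367. Include each in turn until the next type's E/h falls below the running intake rate.
Rate on top 1: 0.259. E: 2.85 > 0.259 → include.
Rate on top 2: 2.247. H: 0.802 < 2.247 → exclude; stop.
Optimal diet: G, E — 2 of 5 types.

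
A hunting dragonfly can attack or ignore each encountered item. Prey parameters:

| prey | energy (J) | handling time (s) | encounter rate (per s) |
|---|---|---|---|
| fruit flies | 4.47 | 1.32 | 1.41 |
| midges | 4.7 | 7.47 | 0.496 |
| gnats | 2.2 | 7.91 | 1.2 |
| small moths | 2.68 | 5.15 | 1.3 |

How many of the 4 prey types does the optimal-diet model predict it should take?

Profitabilities (E/h, J/s): fruit flies 3.39, midges 0.629, small moths 0.52, gnats 0.278. Add prey in this order while the next type's profitability exceeds the intake rate on those already taken.
Rate on top 1: 2.203. midges: 0.629 < 2.203 → exclude; stop.
Optimal diet: fruit flies — 1 of 4 types.

1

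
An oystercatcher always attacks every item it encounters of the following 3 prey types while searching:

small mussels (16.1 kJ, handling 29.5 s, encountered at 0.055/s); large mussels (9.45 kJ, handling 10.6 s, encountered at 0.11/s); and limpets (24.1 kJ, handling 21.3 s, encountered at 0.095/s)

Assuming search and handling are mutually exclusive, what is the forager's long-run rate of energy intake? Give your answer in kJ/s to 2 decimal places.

0.73 kJ/s

R = Σλ_iE_i / (1 + Σλ_ih_i)
Numerator: 0.055×16.1 + 0.11×9.45 + 0.095×24.1 = 4.215
Denominator: 1 + 0.055×29.5 + 0.11×10.6 + 0.095×21.3 = 5.812
R = 4.215/5.812 = 0.7251 kJ/s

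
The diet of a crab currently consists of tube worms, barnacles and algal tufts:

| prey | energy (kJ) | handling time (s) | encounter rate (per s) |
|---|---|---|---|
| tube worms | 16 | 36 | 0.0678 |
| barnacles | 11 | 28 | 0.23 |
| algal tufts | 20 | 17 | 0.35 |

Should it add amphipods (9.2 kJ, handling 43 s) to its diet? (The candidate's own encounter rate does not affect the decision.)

No

On tube worms, barnacles and algal tufts alone, R = ΣλE/(1+Σλh) = 10.61/15.83 = 0.6705 kJ/s.
amphipods: E/h = 9.2/43 = 0.214 kJ/s.
Since 0.214 < R, time spent handling amphipods is better spent searching.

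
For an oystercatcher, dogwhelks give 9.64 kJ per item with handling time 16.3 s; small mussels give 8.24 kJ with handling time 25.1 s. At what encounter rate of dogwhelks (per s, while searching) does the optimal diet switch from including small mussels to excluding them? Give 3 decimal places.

At the threshold, the rate on dogwhelks alone equals the profitability of small mussels: λ·9.64/(1 + λ·16.3) = 8.24/25.1 = 0.3283.
Rearranging, λ(9.64 − 0.3283×16.3) = 0.3283, so λ = 0.3283/4.289 = 0.07654 per s.

0.077 per s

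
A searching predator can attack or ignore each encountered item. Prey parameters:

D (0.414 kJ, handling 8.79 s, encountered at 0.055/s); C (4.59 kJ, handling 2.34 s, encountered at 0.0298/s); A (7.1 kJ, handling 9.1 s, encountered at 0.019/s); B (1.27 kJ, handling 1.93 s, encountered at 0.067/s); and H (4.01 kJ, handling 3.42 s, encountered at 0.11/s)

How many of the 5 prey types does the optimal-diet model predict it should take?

Rank by E/h (kJ/s): C 1.96, H 1.17, A 0.78, B 0.658, D 0.0471. Include each in turn until the next type's E/h falls below the running intake rate.
Rate on top 1: 0.1279. H: 1.17 > 0.1279 → include.
Rate on top 2: 0.3997. A: 0.78 > 0.3997 → include.
Rate on top 3: 0.4403. B: 0.658 > 0.4403 → include.
Rate on top 4: 0.4564. D: 0.0471 < 0.4564 → exclude; stop.
Optimal diet: C, H, A, B — 4 of 5 types.

4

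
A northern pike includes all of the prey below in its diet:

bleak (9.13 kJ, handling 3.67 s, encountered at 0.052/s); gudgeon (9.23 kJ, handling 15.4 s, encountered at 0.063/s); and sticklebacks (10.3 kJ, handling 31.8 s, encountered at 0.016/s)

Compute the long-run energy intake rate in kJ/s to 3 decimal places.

R = Σλ_iE_i / (1 + Σλ_ih_i)
Numerator: 0.052×9.13 + 0.063×9.23 + 0.016×10.3 = 1.221
Denominator: 1 + 0.052×3.67 + 0.063×15.4 + 0.016×31.8 = 2.67
R = 1.221/2.67 = 0.4573 kJ/s

0.457 kJ/s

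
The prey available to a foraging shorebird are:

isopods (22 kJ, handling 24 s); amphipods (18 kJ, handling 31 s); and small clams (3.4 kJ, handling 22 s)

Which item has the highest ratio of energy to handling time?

isopods

Profitability E/h (kJ/s): isopods = 22/24 = 0.917, amphipods = 18/31 = 0.581, small clams = 3.4/22 = 0.155.
Ranked: isopods > amphipods > small clams.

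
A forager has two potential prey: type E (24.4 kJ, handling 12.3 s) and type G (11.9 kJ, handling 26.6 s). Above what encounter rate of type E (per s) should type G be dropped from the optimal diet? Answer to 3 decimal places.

0.024 per s

At the threshold, the rate on type E alone equals the profitability of type G: λ·24.4/(1 + λ·12.3) = 11.9/26.6 = 0.4474.
Rearranging, λ(24.4 − 0.4474×12.3) = 0.4474, so λ = 0.4474/18.9 = 0.02367 per s.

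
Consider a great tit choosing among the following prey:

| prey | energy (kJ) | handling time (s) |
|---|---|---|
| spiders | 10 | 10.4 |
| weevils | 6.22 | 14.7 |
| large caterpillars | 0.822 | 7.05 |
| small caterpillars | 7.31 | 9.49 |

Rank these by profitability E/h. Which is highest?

spiders

In descending order of E/h:
spiders: 10/10.4 = 0.962 kJ/s
small caterpillars: 7.31/9.49 = 0.77 kJ/s
weevils: 6.22/14.7 = 0.423 kJ/s
large caterpillars: 0.822/7.05 = 0.117 kJ/s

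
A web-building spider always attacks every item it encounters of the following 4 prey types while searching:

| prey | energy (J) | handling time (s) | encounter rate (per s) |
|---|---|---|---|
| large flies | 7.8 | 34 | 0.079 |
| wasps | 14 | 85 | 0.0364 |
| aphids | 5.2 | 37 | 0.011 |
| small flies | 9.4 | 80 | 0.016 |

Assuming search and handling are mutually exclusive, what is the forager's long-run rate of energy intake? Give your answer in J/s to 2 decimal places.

Energy encountered per unit search time: 0.079×7.8 + 0.0364×14 + 0.011×5.2 + 0.016×9.4 = 1.333 J/s.
Handling time per unit search time: 0.079×34 + 0.0364×85 + 0.011×37 + 0.016×80 = 7.467.
Rate = 1.333/(1 + 7.467) = 0.1575 J/s.

0.16 J/s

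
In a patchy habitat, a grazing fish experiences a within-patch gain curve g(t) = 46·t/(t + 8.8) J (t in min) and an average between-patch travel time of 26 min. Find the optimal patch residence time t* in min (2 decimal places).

15.13 min

Optimal t* satisfies g'(t*) = g(t*)/(T + t*).
g'(t) = 46·8.8/(t + 8.8)². Setting 46·8.8/(t+8.8)² = 46t/[(t+8.8)(26+t)] gives 8.8(26+t) = t(t+8.8), so t² = 8.8×26 = 228.8.
t* = √228.8 = 15.13 min.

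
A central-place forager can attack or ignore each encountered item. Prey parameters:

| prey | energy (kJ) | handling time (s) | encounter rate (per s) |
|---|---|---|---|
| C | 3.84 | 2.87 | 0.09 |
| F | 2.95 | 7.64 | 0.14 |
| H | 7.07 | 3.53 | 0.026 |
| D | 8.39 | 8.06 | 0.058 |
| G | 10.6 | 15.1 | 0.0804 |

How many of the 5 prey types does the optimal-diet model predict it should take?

4

E/h in descending order: H 2, C 1.34, D 1.04, G 0.702, F 0.386 kJ/s. The optimal diet is the largest prefix of this list for which every included type satisfies E_i/h_i > R on the types above it.
Rate on top 1: 0.1684. C: 1.34 > 0.1684 → include.
Rate on top 2: 0.3921. D: 1.04 > 0.3921 → include.
Rate on top 3: 0.559. G: 0.702 > 0.559 → include.
Rate on top 4: 0.6163. F: 0.386 < 0.6163 → exclude; stop.
Optimal diet: H, C, D, G — 4 of 5 types.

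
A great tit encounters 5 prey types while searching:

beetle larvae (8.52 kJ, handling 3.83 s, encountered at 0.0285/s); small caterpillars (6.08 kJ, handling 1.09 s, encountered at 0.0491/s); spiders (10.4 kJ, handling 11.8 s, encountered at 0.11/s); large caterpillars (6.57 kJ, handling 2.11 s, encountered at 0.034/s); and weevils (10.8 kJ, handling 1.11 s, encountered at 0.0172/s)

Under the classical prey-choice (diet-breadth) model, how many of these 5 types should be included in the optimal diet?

5

Rank by E/h (kJ/s): weevils 9.73, small caterpillars 5.58, large caterpillars 3.11, beetle larvae 2.22, spiders 0.881. Include each in turn until the next type's E/h falls below the running intake rate.
Rate on top 1: 0.1823. small caterpillars: 5.58 > 0.1823 → include.
Rate on top 2: 0.4515. large caterpillars: 3.11 > 0.4515 → include.
Rate on top 3: 0.6184. beetle larvae: 2.22 > 0.6184 → include.
Rate on top 4: 0.7583. spiders: 0.881 > 0.7583 → include.
Optimal diet: weevils, small caterpillars, large caterpillars, beetle larvae, spiders — 5 of 5 types.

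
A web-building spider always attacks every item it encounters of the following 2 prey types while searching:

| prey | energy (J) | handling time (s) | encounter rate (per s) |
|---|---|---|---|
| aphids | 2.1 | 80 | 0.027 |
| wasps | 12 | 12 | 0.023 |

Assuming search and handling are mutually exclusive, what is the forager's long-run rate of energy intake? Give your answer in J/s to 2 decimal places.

0.10 J/s

R = (0.027×2.1 + 0.023×12) / (1 + 0.027×80 + 0.023×12) = 0.3327/3.436 = 0.09683 J/s.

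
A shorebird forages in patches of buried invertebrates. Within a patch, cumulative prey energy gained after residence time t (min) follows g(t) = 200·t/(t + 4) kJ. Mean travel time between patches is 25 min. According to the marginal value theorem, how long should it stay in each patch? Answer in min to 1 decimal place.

10.0 min

By the marginal value theorem, leave when the instantaneous gain rate g'(t) equals the habitat-wide average g(t)/(T + t).
g'(t) = 200·4/(t + 4)². Setting 200·4/(t+4)² = 200t/[(t+4)(25+t)] gives 4(25+t) = t(t+4), so t² = 4×25 = 100.
t* = √100 = 10 min.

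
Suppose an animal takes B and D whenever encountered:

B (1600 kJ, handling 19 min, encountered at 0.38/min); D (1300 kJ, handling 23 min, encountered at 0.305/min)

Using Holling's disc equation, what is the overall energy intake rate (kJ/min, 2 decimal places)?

R = Σλ_iE_i / (1 + Σλ_ih_i)
Numerator: 0.38×1600 + 0.305×1300 = 1004
Denominator: 1 + 0.38×19 + 0.305×23 = 15.23
R = 1004/15.23 = 65.93 kJ/min

65.93 kJ/min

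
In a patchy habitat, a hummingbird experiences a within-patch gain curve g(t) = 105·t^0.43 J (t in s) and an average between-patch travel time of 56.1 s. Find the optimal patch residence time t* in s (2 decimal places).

42.32 s

Optimal t* satisfies g'(t*) = g(t*)/(T + t*).
g'(t) = 0.43·105·t^-0.57. Setting 0.43·105·t^-0.57 = 105·t^0.43/(56.1+t) gives 0.43(56.1+t) = t, so 0.57·t = 0.43×56.1.
t* = 0.43×56.1/0.57 = 42.32 s.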